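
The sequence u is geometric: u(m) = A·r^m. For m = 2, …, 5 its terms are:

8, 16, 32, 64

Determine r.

Consecutive ratio: 16/8 = 2, and 32/16 = 2, so r = 2.
Then A·2^2 = 8 gives A = 2, and u(m) = 2·2^m.

2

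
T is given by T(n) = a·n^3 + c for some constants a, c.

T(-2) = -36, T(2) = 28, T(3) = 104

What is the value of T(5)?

496

From T(-2) = -36 and T(2) = 28: -8a + c = -36 and 8a + c = 28.
Subtracting: 16a = 64, so a = 4; then c = -36 − 4·(-8) = -4.
So T(n) = 4n³ − 4, and T(5) = 496.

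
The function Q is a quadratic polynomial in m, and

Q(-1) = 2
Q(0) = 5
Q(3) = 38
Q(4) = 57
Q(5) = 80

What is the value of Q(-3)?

8

Write Q(m) = am² + bm + c; the 5 given values yield a linear system in the 3 coefficients.
Solving, Q(m) = 2m² + 5m + 5.
Then Q(-3) = 8.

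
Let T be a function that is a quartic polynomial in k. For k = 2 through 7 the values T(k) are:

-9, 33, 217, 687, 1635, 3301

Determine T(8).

5973

Write T(k) = ak^4 + bk³ + ck² + dk + e; the 6 given values yield a linear system in the 5 coefficients.
Solving, T(k) = 2k^4 - 4k³ - 3k² + 3k - 3.
Then T(8) = 5973.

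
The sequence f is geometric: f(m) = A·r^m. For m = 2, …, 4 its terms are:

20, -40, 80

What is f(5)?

Consecutive ratio: -40/20 = -2, and 80/(-40) = -2, so r = -2.
Then A·(-2)^2 = 20 gives A = 5, and f(m) = 5·(-2)^m.
f(5) = 5·(-2)^5 = -160.

-160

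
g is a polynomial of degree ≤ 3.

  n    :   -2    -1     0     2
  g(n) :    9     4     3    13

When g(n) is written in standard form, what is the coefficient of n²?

2

Write g(n) = an³ + bn² + cn + d; the 4 given values yield a linear system in the 4 coefficients.
Solving, the leading coefficient vanishes, and g(n) = 2n² + n + 3.
The coefficient of n² is 2.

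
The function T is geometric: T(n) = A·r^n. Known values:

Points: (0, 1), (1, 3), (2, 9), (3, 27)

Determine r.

Consecutive ratio: 3/1 = 3, and 9/3 = 3, so r = 3.
Then A·3^0 = 1 gives A = 1, and T(n) = 1·3^n.

3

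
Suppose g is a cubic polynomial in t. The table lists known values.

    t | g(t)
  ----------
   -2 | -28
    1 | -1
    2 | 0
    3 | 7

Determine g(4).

Write g(t) = at³ + bt² + ct + d; the 4 given values yield a linear system in the 4 coefficients.
Solving, g(t) = t³ - 3t² + 3t - 2.
Then g(4) = 26.

26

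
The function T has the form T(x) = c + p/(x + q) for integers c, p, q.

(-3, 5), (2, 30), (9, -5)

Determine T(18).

(T(x) − c)(x + q) = p for each data point; the three points give a linear system in c and q, then p follows.
Solving: c = 0, q = -3, p = -30, so T(x) = -30/(x − 3).
Then T(18) = 0 − 30/15 = -2.

-2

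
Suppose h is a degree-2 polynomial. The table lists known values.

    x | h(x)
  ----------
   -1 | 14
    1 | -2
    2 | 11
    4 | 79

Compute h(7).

Write h(x) = ax² + bx + c; the 4 given values yield a linear system in the 3 coefficients.
Solving, h(x) = 7x² - 8x - 1.
Then h(7) = 286.

286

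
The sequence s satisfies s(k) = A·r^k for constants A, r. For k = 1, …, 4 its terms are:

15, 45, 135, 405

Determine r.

Consecutive ratio: 45/15 = 3, and 135/45 = 3, so r = 3.
Then A·3^1 = 15 gives A = 5, and s(k) = 5·3^k.

3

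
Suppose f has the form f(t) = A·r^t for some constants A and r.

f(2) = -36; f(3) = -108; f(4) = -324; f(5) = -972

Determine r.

Consecutive ratio: -108/(-36) = 3, and -324/(-108) = 3, so r = 3.
Then A·3^2 = -36 gives A = -4, and f(t) = -4·3^t.

3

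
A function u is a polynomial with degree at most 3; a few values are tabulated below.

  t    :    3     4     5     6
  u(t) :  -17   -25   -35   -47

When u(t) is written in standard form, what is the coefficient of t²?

-1

First differences: -8, -10, -12. Second differences: -2, -2.
Level-2 differences are constant, so u has degree 2.
Fitting a degree-2 polynomial gives u(t) = -t² - t - 5.
The coefficient of t² is -1.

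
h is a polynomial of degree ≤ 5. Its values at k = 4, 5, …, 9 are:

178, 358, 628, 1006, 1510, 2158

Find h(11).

Write h(k) = ak^5 + bk^4 + ck³ + dk² + ek + p; the 6 given values yield a linear system in the 6 coefficients.
Solving, the top 2 coefficients vanish, and h(k) = 3k³ - 3k - 2.
Then h(11) = 3958.

3958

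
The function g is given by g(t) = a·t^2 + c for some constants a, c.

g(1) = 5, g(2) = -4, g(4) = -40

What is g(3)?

From g(1) = 5 and g(2) = -4: 1a + c = 5 and 4a + c = -4.
Subtracting: 3a = -9, so a = -3; then c = 5 − (-3)·1 = 8.
So g(t) = -3t² + 8, and g(3) = -19.

-19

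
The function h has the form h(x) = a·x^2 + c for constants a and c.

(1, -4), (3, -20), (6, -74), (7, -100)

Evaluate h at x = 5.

From h(1) = -4 and h(3) = -20: 1a + c = -4 and 9a + c = -20.
Subtracting: 8a = -16, so a = -2; then c = -4 − (-2)·1 = -2.
So h(x) = -2x² − 2, and h(5) = -52.

-52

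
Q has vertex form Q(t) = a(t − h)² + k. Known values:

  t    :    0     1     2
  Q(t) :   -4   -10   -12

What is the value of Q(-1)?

First differences -6, -2; second difference 4 = 2a, so a = 2.
Expanding, the t-coefficient is −2ah = -4h; matching it to the data gives h = 2, and then k = -12.
So Q(t) = 2(t − 2)² − 12.
Q(-1) = 2·(-3)² − 12 = 6.

6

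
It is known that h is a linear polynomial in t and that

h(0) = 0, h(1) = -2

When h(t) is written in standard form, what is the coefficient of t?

Write h(t) = at + b; the 2 given values yield a linear system in the 2 coefficients.
Solving, h(t) = -2t.
The coefficient of t is -2.

-2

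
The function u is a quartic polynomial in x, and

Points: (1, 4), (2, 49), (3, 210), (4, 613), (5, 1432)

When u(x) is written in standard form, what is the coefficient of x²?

2

Write u(x) = ax^4 + bx³ + cx² + dx + e; the 5 given values yield a linear system in the 5 coefficients.
Solving, u(x) = 2x^4 + x³ + 2x² + 2x - 3.
The coefficient of x² is 2.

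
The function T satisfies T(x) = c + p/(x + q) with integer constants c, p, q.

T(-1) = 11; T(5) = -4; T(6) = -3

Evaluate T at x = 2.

-19

(T(x) − c)(x + q) = p for each data point; the three points give a linear system in c and q, then p follows.
Solving: c = 1, q = -1, p = -20, so T(x) = 1 − 20/(x − 1).
Then T(2) = 1 − 20/1 = -19.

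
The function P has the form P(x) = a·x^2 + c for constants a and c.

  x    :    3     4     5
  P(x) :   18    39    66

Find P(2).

From P(3) = 18 and P(4) = 39: 9a + c = 18 and 16a + c = 39.
Subtracting: 7a = 21, so a = 3; then c = 18 − 3·9 = -9.
So P(x) = 3x² − 9, and P(2) = 3.

3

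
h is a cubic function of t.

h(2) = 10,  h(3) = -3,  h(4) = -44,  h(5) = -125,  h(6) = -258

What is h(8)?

-728

Write h(t) = at³ + bt² + ct + d; the 5 given values yield a linear system in the 4 coefficients.
Solving, h(t) = -2t³ + 4t² + 5t.
Then h(8) = -728.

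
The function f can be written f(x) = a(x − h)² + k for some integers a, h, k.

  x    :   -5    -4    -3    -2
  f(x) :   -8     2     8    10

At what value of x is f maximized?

-2

First differences 10, 6, 2; second difference -4 = 2a, so a = -2.
Expanding, the x-coefficient is −2ah = 4h; matching it to the data gives h = -2, and then k = 10.
So f(x) = -2(x + 2)² + 10.
Hence h = -2.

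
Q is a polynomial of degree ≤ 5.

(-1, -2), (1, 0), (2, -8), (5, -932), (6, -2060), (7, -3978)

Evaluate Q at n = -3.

Write Q(n) = an^5 + bn^4 + cn³ + dn² + en + p; the 6 given values yield a linear system in the 6 coefficients.
Solving, the leading coefficient vanishes, and Q(n) = -2n^4 + 2n³ + 3n² - n - 2.
Then Q(-3) = -188.

-188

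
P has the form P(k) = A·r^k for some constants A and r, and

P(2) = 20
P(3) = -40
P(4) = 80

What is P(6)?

Consecutive ratio: -40/20 = -2, and 80/(-40) = -2, so r = -2.
Then A·(-2)^2 = 20 gives A = 5, and P(k) = 5·(-2)^k.
P(6) = 5·(-2)^6 = 320.

320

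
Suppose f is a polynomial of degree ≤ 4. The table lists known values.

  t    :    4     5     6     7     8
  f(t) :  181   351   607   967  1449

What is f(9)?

2071

First differences: 170, 256, 360, 482. Second differences: 86, 104, 122. Third differences: 18, 18.
Level-3 differences are constant, so f has degree 3.
Extending the table by one column gives the next first difference 622, so f(9) = 1449 + 622 = 2071.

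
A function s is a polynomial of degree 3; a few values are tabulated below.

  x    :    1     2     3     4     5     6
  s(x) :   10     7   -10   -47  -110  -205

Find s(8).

First differences: -3, -17, -37, -63, -95. Second differences: -14, -20, -26, -32. Third differences: -6, -6, -6.
Level-3 differences are constant, so s has degree 3.
Fitting a degree-3 polynomial gives s(x) = -x³ - x² + 7x + 5.
Then s(8) = -515.

-515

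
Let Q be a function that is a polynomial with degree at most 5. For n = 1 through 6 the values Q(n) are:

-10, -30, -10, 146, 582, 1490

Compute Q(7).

Write Q(n) = an^5 + bn^4 + cn³ + dn² + en + p; the 6 given values yield a linear system in the 6 coefficients.
Solving, the leading coefficient vanishes, and Q(n) = 2n^4 - 4n³ - 6n² - 4n + 2.
Then Q(7) = 3110.

3110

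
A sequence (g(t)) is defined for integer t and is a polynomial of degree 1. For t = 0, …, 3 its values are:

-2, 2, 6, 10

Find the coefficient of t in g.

Write g(t) = at + b; the 4 given values yield a linear system in the 2 coefficients.
Solving, g(t) = 4t - 2.
The coefficient of t is 4.

4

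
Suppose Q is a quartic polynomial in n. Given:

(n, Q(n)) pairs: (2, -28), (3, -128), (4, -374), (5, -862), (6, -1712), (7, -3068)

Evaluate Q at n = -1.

-4

Write Q(n) = an^4 + bn³ + cn² + dn + e; the 6 given values yield a linear system in the 5 coefficients.
Solving, Q(n) = -n^4 - 2n³ + 3n - 2.
Then Q(-1) = -4.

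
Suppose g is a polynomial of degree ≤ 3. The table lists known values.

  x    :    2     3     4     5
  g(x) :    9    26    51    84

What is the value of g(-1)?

Write g(x) = ax³ + bx² + cx + d; the 4 given values yield a linear system in the 4 coefficients.
Solving, the leading coefficient vanishes, and g(x) = 4x² - 3x - 1.
Then g(-1) = 6.

6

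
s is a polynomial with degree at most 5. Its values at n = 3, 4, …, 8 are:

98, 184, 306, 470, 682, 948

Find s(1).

10

First differences: 86, 122, 164, 212, 266. Second differences: 36, 42, 48, 54. Third differences: 6, 6, 6.
Level-3 differences are constant, so s has degree 3.
Fitting a degree-3 polynomial gives s(n) = n³ + 6n² + 7n - 4.
Then s(1) = 10.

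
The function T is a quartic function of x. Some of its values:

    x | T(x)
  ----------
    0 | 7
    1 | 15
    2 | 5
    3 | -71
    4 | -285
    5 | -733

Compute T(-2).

First differences: 8, -10, -76, -214, -448. Second differences: -18, -66, -138, -234. Third differences: -48, -72, -96. Fourth differences: -24, -24.
Level-4 differences are constant, so T has degree 4.
Fitting a degree-4 polynomial gives T(x) = -x^4 - 2x³ + 4x² + 7x + 7.
Then T(-2) = 9.

9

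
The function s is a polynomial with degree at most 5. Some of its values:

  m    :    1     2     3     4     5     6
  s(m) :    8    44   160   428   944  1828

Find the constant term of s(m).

4

Write s(m) = am^5 + bm^4 + cm³ + dm² + em + p; the 6 given values yield a linear system in the 6 coefficients.
Solving, the leading coefficient vanishes, and s(m) = m^4 + 2m³ + 3m² - 2m + 4.
The constant term is s(0) = 4.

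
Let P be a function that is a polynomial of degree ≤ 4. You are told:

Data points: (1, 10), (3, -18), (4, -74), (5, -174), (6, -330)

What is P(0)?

Write P(x) = ax^4 + bx³ + cx² + dx + e; the 5 given values yield a linear system in the 5 coefficients.
Solving, the leading coefficient vanishes, and P(x) = -2x³ + 2x² + 4x + 6.
The constant term is P(0) = 6.

6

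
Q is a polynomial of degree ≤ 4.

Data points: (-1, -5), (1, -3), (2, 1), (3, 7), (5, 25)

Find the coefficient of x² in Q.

Write Q(x) = ax^4 + bx³ + cx² + dx + e; the 5 given values yield a linear system in the 5 coefficients.
Solving, the top 2 coefficients vanish, and Q(x) = x² + x - 5.
The coefficient of x² is 1.

1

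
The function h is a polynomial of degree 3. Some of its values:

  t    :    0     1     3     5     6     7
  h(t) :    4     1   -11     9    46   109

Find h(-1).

Write h(t) = at³ + bt² + ct + d; the 6 given values yield a linear system in the 4 coefficients.
Solving, h(t) = t³ - 5t² + t + 4.
Then h(-1) = -3.

-3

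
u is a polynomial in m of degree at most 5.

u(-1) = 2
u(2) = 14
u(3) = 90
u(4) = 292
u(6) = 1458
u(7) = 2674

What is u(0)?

0

Write u(m) = am^5 + bm^4 + cm³ + dm² + em + p; the 6 given values yield a linear system in the 6 coefficients.
Solving, the leading coefficient vanishes, and u(m) = m^4 + m³ - m² - 3m.
Then u(0) = 0.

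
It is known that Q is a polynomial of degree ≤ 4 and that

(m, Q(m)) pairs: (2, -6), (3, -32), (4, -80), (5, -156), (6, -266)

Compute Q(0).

First differences: -26, -48, -76, -110. Second differences: -22, -28, -34. Third differences: -6, -6.
Level-3 differences are constant, so Q has degree 3.
Fitting a degree-3 polynomial gives Q(m) = -m³ - 2m² + 3m + 4.
Then Q(0) = 4.

4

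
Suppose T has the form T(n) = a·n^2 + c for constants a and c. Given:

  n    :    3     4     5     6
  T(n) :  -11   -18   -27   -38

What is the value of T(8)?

From T(3) = -11 and T(4) = -18: 9a + c = -11 and 16a + c = -18.
Subtracting: 7a = -7, so a = -1; then c = -11 − (-1)·9 = -2.
So T(n) = -1n² − 2, and T(8) = -66.

-66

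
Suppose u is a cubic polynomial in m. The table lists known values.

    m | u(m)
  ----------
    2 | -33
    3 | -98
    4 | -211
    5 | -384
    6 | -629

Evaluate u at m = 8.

First differences: -65, -113, -173, -245. Second differences: -48, -60, -72. Third differences: -12, -12.
Level-3 differences are constant, so u has degree 3.
Fitting a degree-3 polynomial gives u(m) = -2m³ - 6m² + 3m + 1.
Then u(8) = -1383.

-1383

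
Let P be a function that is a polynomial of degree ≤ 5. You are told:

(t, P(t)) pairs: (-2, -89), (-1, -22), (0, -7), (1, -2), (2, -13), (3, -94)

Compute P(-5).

First differences: 67, 15, 5, -11, -81. Second differences: -52, -10, -16, -70. Third differences: 42, -6, -54. Fourth differences: -48, -48.
Level-4 differences are constant, so P has degree 4.
Fitting a degree-4 polynomial gives P(t) = -2t^4 + 3t³ - 3t² + 7t - 7.
Then P(-5) = -1742.

-1742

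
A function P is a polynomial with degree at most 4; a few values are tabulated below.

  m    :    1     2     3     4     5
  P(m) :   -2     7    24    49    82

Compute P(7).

172

Write P(m) = am^4 + bm³ + cm² + dm + e; the 5 given values yield a linear system in the 5 coefficients.
Solving, the top 2 coefficients vanish, and P(m) = 4m² - 3m - 3.
Then P(7) = 172.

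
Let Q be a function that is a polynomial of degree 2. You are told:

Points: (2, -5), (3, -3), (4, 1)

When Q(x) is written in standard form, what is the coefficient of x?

-3

Write Q(x) = ax² + bx + c; the 3 given values yield a linear system in the 3 coefficients.
Solving, Q(x) = x² - 3x - 3.
The coefficient of x is -3.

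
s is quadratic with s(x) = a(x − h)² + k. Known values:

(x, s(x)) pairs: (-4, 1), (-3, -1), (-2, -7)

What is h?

First differences -2, -6; second difference -4 = 2a, so a = -2.
Expanding, the x-coefficient is −2ah = 4h; matching it to the data gives h = -4, and then k = 1.
So s(x) = -2(x + 4)² + 1.
Hence h = -4.

-4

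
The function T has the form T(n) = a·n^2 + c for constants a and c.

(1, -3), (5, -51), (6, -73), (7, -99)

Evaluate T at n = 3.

From T(1) = -3 and T(5) = -51: 1a + c = -3 and 25a + c = -51.
Subtracting: 24a = -48, so a = -2; then c = -3 − (-2)·1 = -1.
So T(n) = -2n² − 1, and T(3) = -19.

-19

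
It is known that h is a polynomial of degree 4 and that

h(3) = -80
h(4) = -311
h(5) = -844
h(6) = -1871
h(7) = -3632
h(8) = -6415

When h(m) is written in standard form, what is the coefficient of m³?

First differences: -231, -533, -1027, -1761, -2783. Second differences: -302, -494, -734, -1022. Third differences: -192, -240, -288. Fourth differences: -48, -48.
Level-4 differences are constant, so h has degree 4.
Fitting a degree-4 polynomial gives h(m) = -2m^4 + 4m³ - 5m² + 6m + 1.
The coefficient of m³ is 4.

4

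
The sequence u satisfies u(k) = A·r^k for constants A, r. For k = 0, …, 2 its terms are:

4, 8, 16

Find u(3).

Consecutive ratio: 8/4 = 2, and 16/8 = 2, so r = 2.
Then A·2^0 = 4 gives A = 4, and u(k) = 4·2^k.
u(3) = 4·2^3 = 32.

32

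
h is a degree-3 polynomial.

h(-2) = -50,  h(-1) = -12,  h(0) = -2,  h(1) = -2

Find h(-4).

-282

Write h(m) = am³ + bm² + cm + d; the 4 given values yield a linear system in the 4 coefficients.
Solving, h(m) = 3m³ - 5m² + 2m - 2.
Then h(-4) = -282.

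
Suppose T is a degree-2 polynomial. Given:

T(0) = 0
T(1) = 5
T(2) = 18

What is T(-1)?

Write T(x) = ax² + bx + c; the 3 given values yield a linear system in the 3 coefficients.
Solving, T(x) = 4x² + x.
Then T(-1) = 3.

3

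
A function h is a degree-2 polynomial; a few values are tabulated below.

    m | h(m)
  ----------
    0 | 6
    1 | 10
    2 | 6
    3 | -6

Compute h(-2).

-26

First differences: 4, -4, -12. Second differences: -8, -8.
Level-2 differences are constant, so h has degree 2.
Fitting a degree-2 polynomial gives h(m) = -4m² + 8m + 6.
Then h(-2) = -26.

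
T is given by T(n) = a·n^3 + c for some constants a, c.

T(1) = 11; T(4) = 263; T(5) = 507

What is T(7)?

1379

From T(1) = 11 and T(4) = 263: 1a + c = 11 and 64a + c = 263.
Subtracting: 63a = 252, so a = 4; then c = 11 − 4·1 = 7.
So T(n) = 4n³ + 7, and T(7) = 1379.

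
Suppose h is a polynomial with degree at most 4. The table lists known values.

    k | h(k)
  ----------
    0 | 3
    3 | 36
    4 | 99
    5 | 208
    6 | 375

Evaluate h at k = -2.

Write h(k) = ak^4 + bk³ + ck² + dk + e; the 5 given values yield a linear system in the 5 coefficients.
Solving, the leading coefficient vanishes, and h(k) = 2k³ - k² - 4k + 3.
Then h(-2) = -9.

-9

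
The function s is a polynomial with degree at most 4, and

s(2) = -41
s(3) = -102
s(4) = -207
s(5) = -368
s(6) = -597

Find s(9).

Write s(k) = ak^4 + bk³ + ck² + dk + e; the 5 given values yield a linear system in the 5 coefficients.
Solving, the leading coefficient vanishes, and s(k) = -2k³ - 4k² - 3k - 3.
Then s(9) = -1812.

-1812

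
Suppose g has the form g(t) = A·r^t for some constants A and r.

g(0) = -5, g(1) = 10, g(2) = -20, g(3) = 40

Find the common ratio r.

-2

Consecutive ratio: 10/(-5) = -2, and -20/10 = -2, so r = -2.
Then A·(-2)^0 = -5 gives A = -5, and g(t) = -5·(-2)^t.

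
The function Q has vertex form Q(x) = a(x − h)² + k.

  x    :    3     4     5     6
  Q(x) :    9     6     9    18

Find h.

4

First differences -3, 3, 9; second difference 6 = 2a, so a = 3.
Expanding, the x-coefficient is −2ah = -6h; matching it to the data gives h = 4, and then k = 6.
So Q(x) = 3(x − 4)² + 6.
Hence h = 4.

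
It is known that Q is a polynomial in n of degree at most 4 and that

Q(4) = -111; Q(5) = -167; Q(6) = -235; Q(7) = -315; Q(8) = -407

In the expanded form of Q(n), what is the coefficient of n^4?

0

First differences: -56, -68, -80, -92. Second differences: -12, -12, -12.
Level-2 differences are constant, so Q has degree 2.
Fitting a degree-2 polynomial gives Q(n) = -6n² - 2n - 7.
The coefficient of n^4 is 0.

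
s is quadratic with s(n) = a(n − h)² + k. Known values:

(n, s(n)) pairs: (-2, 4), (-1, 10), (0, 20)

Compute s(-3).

First differences 6, 10; second difference 4 = 2a, so a = 2.
Expanding, the n-coefficient is −2ah = -4h; matching it to the data gives h = -3, and then k = 2.
So s(n) = 2(n + 3)² + 2.
s(-3) = 2·0² + 2 = 2.

2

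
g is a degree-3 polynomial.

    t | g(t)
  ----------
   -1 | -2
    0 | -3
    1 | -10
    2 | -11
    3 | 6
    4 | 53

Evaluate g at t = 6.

Write g(t) = at³ + bt² + ct + d; the 6 given values yield a linear system in the 4 coefficients.
Solving, g(t) = 2t³ - 3t² - 6t - 3.
Then g(6) = 285.

285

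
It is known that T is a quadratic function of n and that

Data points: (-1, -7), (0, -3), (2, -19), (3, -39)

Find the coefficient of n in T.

0

Write T(n) = an² + bn + c; the 4 given values yield a linear system in the 3 coefficients.
Solving, T(n) = -4n² - 3.
The coefficient of n is 0.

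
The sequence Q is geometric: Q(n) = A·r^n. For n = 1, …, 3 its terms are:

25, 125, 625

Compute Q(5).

15625

Consecutive ratio: 125/25 = 5, and 625/125 = 5, so r = 5.
Then A·5^1 = 25 gives A = 5, and Q(n) = 5·5^n.
Q(5) = 5·5^5 = 15625.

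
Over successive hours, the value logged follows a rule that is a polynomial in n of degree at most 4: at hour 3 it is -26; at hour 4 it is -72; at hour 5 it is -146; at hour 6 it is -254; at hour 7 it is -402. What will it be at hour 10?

Write the value at n as h(n).
First differences: -46, -74, -108, -148. Second differences: -28, -34, -40. Third differences: -6, -6.
Level-3 differences are constant, so h has degree 3.
Fitting a degree-3 polynomial gives h(n) = -n³ - 2n² + 5n + 4.
Then h(10) = -1146.

-1146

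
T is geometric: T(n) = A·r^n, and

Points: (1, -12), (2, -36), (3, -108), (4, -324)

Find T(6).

-2916

Consecutive ratio: -36/(-12) = 3, and -108/(-36) = 3, so r = 3.
Then A·3^1 = -12 gives A = -4, and T(n) = -4·3^n.
T(6) = -4·3^6 = -2916.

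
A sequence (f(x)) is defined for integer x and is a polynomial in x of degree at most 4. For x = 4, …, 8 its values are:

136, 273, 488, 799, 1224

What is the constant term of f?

8

First differences: 137, 215, 311, 425. Second differences: 78, 96, 114. Third differences: 18, 18.
Level-3 differences are constant, so f has degree 3.
Fitting a degree-3 polynomial gives f(x) = 3x³ - 6x² + 8x + 8.
The constant term is f(0) = 8.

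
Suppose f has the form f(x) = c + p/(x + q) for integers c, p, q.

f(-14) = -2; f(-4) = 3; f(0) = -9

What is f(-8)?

(f(x) − c)(x + q) = p for each data point; the three points give a linear system in c and q, then p follows.
Solving: c = -3, q = 2, p = -12, so f(x) = -3 − 12/(x + 2).
Then f(-8) = -3 − 12/(-6) = -1.

-1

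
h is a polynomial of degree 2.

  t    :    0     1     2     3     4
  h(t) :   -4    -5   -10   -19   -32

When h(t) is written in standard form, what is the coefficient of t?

1

Write h(t) = at² + bt + c; the 5 given values yield a linear system in the 3 coefficients.
Solving, h(t) = -2t² + t - 4.
The coefficient of t is 1.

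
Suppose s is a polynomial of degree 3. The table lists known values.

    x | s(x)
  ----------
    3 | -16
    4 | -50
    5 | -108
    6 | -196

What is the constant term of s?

Write s(x) = ax³ + bx² + cx + d; the 4 given values yield a linear system in the 4 coefficients.
Solving, s(x) = -x³ + 3x + 2.
The constant term is s(0) = 2.

2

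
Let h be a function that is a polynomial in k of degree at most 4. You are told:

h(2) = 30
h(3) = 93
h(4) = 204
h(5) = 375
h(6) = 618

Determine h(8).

First differences: 63, 111, 171, 243. Second differences: 48, 60, 72. Third differences: 12, 12.
Level-3 differences are constant, so h has degree 3.
Fitting a degree-3 polynomial gives h(k) = 2k³ + 6k² - 5k.
Then h(8) = 1368.

1368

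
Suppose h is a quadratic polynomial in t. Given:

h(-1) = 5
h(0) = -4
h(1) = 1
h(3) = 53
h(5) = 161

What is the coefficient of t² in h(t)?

Write h(t) = at² + bt + c; the 5 given values yield a linear system in the 3 coefficients.
Solving, h(t) = 7t² - 2t - 4.
The coefficient of t² is 7.

7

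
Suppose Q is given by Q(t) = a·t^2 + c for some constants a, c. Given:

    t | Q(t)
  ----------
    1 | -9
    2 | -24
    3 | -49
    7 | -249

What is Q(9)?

-409

From Q(1) = -9 and Q(2) = -24: 1a + c = -9 and 4a + c = -24.
Subtracting: 3a = -15, so a = -5; then c = -9 − (-5)·1 = -4.
So Q(t) = -5t² − 4, and Q(9) = -409.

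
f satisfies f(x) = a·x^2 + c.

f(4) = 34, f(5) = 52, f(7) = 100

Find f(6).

74

From f(4) = 34 and f(5) = 52: 16a + c = 34 and 25a + c = 52.
Subtracting: 9a = 18, so a = 2; then c = 34 − 2·16 = 2.
So f(x) = 2x² + 2, and f(6) = 74.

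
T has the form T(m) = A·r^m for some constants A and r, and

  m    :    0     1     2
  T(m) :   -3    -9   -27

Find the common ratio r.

3

Consecutive ratio: -9/(-3) = 3, and -27/(-9) = 3, so r = 3.
Then A·3^0 = -3 gives A = -3, and T(m) = -3·3^m.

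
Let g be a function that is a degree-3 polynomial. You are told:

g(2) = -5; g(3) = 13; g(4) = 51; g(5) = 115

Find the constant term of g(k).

-5

Write g(k) = ak³ + bk² + ck + d; the 4 given values yield a linear system in the 4 coefficients.
Solving, g(k) = k³ + k² - 6k - 5.
The constant term is g(0) = -5.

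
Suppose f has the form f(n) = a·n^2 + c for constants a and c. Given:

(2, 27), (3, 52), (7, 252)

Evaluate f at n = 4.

87

From f(2) = 27 and f(3) = 52: 4a + c = 27 and 9a + c = 52.
Subtracting: 5a = 25, so a = 5; then c = 27 − 5·4 = 7.
So f(n) = 5n² + 7, and f(4) = 87.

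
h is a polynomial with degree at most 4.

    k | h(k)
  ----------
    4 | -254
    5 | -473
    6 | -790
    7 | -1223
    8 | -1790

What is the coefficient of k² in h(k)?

-4

First differences: -219, -317, -433, -567. Second differences: -98, -116, -134. Third differences: -18, -18.
Level-3 differences are constant, so h has degree 3.
Fitting a degree-3 polynomial gives h(k) = -3k³ - 4k² + 2.
The coefficient of k² is -4.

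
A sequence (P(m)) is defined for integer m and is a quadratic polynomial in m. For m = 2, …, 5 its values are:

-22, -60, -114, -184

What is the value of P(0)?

6

First differences: -38, -54, -70. Second differences: -16, -16.
Level-2 differences are constant, so P has degree 2.
Fitting a degree-2 polynomial gives P(m) = -8m² + 2m + 6.
Then P(0) = 6.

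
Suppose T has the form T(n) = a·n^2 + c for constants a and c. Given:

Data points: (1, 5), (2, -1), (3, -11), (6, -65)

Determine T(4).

-25

From T(1) = 5 and T(2) = -1: 1a + c = 5 and 4a + c = -1.
Subtracting: 3a = -6, so a = -2; then c = 5 − (-2)·1 = 7.
So T(n) = -2n² + 7, and T(4) = -25.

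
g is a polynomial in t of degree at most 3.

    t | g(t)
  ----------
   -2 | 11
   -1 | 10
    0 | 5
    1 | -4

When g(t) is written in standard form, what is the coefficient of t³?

0

First differences: -1, -5, -9. Second differences: -4, -4.
Level-2 differences are constant, so g has degree 2.
Fitting a degree-2 polynomial gives g(t) = -2t² - 7t + 5.
The coefficient of t³ is 0.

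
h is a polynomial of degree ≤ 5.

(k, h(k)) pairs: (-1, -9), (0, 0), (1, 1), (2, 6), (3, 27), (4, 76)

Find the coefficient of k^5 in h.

First differences: 9, 1, 5, 21, 49. Second differences: -8, 4, 16, 28. Third differences: 12, 12, 12.
Level-3 differences are constant, so h has degree 3.
Fitting a degree-3 polynomial gives h(k) = 2k³ - 4k² + 3k.
The coefficient of k^5 is 0.

0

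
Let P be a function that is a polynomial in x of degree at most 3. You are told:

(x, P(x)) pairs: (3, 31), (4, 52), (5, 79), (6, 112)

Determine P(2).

16

First differences: 21, 27, 33. Second differences: 6, 6.
Level-2 differences are constant, so P has degree 2.
Fitting a degree-2 polynomial gives P(x) = 3x² + 4.
Then P(2) = 16.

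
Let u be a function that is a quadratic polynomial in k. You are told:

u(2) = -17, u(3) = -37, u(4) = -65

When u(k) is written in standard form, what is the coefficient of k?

Write u(k) = ak² + bk + c; the 3 given values yield a linear system in the 3 coefficients.
Solving, u(k) = -4k² - 1.
The coefficient of k is 0.

0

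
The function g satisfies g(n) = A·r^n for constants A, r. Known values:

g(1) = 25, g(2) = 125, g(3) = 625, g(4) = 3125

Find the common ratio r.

Consecutive ratio: 125/25 = 5, and 625/125 = 5, so r = 5.
Then A·5^1 = 25 gives A = 5, and g(n) = 5·5^n.

5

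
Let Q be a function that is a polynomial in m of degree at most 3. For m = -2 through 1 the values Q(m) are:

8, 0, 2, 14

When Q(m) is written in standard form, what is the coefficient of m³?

0

First differences: -8, 2, 12. Second differences: 10, 10.
Level-2 differences are constant, so Q has degree 2.
Fitting a degree-2 polynomial gives Q(m) = 5m² + 7m + 2.
The coefficient of m³ is 0.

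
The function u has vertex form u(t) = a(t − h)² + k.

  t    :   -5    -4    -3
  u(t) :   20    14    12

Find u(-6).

30

First differences -6, -2; second difference 4 = 2a, so a = 2.
Expanding, the t-coefficient is −2ah = -4h; matching it to the data gives h = -3, and then k = 12.
So u(t) = 2(t + 3)² + 12.
u(-6) = 2·(-3)² + 12 = 30.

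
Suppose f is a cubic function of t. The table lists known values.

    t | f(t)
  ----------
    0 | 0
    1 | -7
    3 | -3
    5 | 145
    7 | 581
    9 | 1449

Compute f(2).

-14

Write f(t) = at³ + bt² + ct + d; the 6 given values yield a linear system in the 4 coefficients.
Solving, f(t) = 3t³ - 9t² - t.
Then f(2) = -14.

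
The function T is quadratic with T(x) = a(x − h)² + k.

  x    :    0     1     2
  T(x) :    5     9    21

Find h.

0

First differences 4, 12; second difference 8 = 2a, so a = 4.
Expanding, the x-coefficient is −2ah = -8h; matching it to the data gives h = 0, and then k = 5.
So T(x) = 4(x + 0)² + 5.
Hence h = 0.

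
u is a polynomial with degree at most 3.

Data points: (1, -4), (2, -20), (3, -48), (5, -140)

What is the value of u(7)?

Write u(m) = am³ + bm² + cm + d; the 4 given values yield a linear system in the 4 coefficients.
Solving, the leading coefficient vanishes, and u(m) = -6m² + 2m.
Then u(7) = -280.

-280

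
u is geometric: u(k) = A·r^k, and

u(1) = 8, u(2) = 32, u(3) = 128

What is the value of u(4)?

512

Consecutive ratio: 32/8 = 4, and 128/32 = 4, so r = 4.
Then A·4^1 = 8 gives A = 2, and u(k) = 2·4^k.
u(4) = 2·4^4 = 512.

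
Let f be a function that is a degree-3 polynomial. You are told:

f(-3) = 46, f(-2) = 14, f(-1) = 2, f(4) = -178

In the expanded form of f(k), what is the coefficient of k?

-4

Write f(k) = ak³ + bk² + ck + d; the 4 given values yield a linear system in the 4 coefficients.
Solving, f(k) = -2k³ - 2k² - 4k - 2.
The coefficient of k is -4.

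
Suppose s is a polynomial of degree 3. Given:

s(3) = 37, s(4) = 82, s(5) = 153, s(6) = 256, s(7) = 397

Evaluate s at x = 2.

First differences: 45, 71, 103, 141. Second differences: 26, 32, 38. Third differences: 6, 6.
Level-3 differences are constant, so s has degree 3.
Fitting a degree-3 polynomial gives s(x) = x³ + x² + x - 2.
Then s(2) = 12.

12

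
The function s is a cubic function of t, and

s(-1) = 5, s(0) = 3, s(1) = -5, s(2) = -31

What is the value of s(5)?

-337

Write s(t) = at³ + bt² + ct + d; the 4 given values yield a linear system in the 4 coefficients.
Solving, s(t) = -2t³ - 3t² - 3t + 3.
Then s(5) = -337.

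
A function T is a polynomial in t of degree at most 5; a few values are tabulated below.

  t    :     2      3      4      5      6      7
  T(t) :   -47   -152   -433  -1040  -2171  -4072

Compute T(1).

Write T(t) = at^5 + bt^4 + ct³ + dt² + et + p; the 6 given values yield a linear system in the 6 coefficients.
Solving, the leading coefficient vanishes, and T(t) = -2t^4 + 3t³ - 5t² - 7t - 5.
Then T(1) = -16.

-16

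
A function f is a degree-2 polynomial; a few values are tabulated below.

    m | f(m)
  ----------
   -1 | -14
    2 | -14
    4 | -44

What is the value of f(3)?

-26

Write f(m) = am² + bm + c; the 3 given values yield a linear system in the 3 coefficients.
Solving, f(m) = -3m² + 3m - 8.
Then f(3) = -26.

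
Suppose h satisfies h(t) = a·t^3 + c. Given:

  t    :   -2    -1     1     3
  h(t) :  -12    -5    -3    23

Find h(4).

From h(-2) = -12 and h(-1) = -5: -8a + c = -12 and -1a + c = -5.
Subtracting: 7a = 7, so a = 1; then c = -12 − 1·(-8) = -4.
So h(t) = 1t³ − 4, and h(4) = 60.

60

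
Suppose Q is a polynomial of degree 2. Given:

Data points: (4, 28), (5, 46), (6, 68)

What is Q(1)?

Write Q(x) = ax² + bx + c; the 3 given values yield a linear system in the 3 coefficients.
Solving, Q(x) = 2x² - 4.
Then Q(1) = -2.

-2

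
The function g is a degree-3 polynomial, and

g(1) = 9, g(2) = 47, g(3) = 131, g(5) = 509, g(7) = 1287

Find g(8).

Write g(x) = ax³ + bx² + cx + d; the 5 given values yield a linear system in the 4 coefficients.
Solving, g(x) = 3x³ + 5x² + 2x - 1.
Then g(8) = 1871.

1871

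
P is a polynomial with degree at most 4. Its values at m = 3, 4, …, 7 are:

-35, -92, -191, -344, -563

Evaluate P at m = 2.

First differences: -57, -99, -153, -219. Second differences: -42, -54, -66. Third differences: -12, -12.
Level-3 differences are constant, so P has degree 3.
Fitting a degree-3 polynomial gives P(m) = -2m³ + 3m² - 4m + 4.
Then P(2) = -8.

-8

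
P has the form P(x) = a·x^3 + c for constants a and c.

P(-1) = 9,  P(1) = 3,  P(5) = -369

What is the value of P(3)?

From P(-1) = 9 and P(1) = 3: -1a + c = 9 and 1a + c = 3.
Subtracting: 2a = -6, so a = -3; then c = 9 − (-3)·(-1) = 6.
So P(x) = -3x³ + 6, and P(3) = -75.

-75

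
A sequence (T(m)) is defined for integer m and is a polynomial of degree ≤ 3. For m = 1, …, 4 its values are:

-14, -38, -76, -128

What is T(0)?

Write T(m) = am³ + bm² + cm + d; the 4 given values yield a linear system in the 4 coefficients.
Solving, the leading coefficient vanishes, and T(m) = -7m² - 3m - 4.
The constant term is T(0) = -4.

-4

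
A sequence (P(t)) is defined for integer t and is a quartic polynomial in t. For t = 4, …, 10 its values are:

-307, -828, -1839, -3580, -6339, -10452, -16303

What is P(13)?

First differences: -521, -1011, -1741, -2759, -4113, -5851. Second differences: -490, -730, -1018, -1354, -1738. Third differences: -240, -288, -336, -384. Fourth differences: -48, -48, -48.
Level-4 differences are constant, so P has degree 4.
Fitting a degree-4 polynomial gives P(t) = -2t^4 + 4t³ - 3t² - 3.
Then P(13) = -48844.

-48844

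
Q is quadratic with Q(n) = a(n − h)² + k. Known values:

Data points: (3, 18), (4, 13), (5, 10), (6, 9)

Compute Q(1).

34

First differences -5, -3, -1; second difference 2 = 2a, so a = 1.
Expanding, the n-coefficient is −2ah = -2h; matching it to the data gives h = 6, and then k = 9.
So Q(n) = 1(n − 6)² + 9.
Q(1) = 1·(-5)² + 9 = 34.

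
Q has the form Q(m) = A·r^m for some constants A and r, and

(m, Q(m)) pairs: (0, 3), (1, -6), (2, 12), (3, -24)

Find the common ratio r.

Consecutive ratio: -6/3 = -2, and 12/(-6) = -2, so r = -2.
Then A·(-2)^0 = 3 gives A = 3, and Q(m) = 3·(-2)^m.

-2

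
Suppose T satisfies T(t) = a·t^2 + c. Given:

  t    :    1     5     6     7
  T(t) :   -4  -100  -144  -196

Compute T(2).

From T(1) = -4 and T(5) = -100: 1a + c = -4 and 25a + c = -100.
Subtracting: 24a = -96, so a = -4; then c = -4 − (-4)·1 = 0.
So T(t) = -4t² + 0, and T(2) = -16.

-16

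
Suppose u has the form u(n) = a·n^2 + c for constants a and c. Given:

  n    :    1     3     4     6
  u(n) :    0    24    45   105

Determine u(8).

From u(1) = 0 and u(3) = 24: 1a + c = 0 and 9a + c = 24.
Subtracting: 8a = 24, so a = 3; then c = 0 − 3·1 = -3.
So u(n) = 3n² − 3, and u(8) = 189.

189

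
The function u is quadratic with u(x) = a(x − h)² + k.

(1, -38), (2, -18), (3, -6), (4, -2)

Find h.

4

First differences 20, 12, 4; second difference -8 = 2a, so a = -4.
Expanding, the x-coefficient is −2ah = 8h; matching it to the data gives h = 4, and then k = -2.
So u(x) = -4(x − 4)² − 2.
Hence h = 4.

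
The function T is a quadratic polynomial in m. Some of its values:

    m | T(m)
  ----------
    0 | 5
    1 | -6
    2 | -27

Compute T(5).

Write T(m) = am² + bm + c; the 3 given values yield a linear system in the 3 coefficients.
Solving, T(m) = -5m² - 6m + 5.
Then T(5) = -150.

-150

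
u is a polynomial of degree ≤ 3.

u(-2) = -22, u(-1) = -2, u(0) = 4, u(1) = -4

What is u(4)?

First differences: 20, 6, -8. Second differences: -14, -14.
Level-2 differences are constant, so u has degree 2.
Fitting a degree-2 polynomial gives u(k) = -7k² - k + 4.
Then u(4) = -112.

-112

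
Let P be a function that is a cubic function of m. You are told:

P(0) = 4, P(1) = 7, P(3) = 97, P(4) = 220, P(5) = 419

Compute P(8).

Write P(m) = am³ + bm² + cm + d; the 5 given values yield a linear system in the 4 coefficients.
Solving, P(m) = 3m³ + 2m² - 2m + 4.
Then P(8) = 1652.

1652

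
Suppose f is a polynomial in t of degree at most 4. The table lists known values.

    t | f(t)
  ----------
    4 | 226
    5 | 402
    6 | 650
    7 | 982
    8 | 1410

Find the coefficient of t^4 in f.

0

First differences: 176, 248, 332, 428. Second differences: 72, 84, 96. Third differences: 12, 12.
Level-3 differences are constant, so f has degree 3.
Fitting a degree-3 polynomial gives f(t) = 2t³ + 6t² + 2.
The coefficient of t^4 is 0.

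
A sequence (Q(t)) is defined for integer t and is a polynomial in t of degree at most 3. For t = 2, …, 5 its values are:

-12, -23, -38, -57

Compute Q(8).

First differences: -11, -15, -19. Second differences: -4, -4.
Level-2 differences are constant, so Q has degree 2.
Fitting a degree-2 polynomial gives Q(t) = -2t² - t - 2.
Then Q(8) = -138.

-138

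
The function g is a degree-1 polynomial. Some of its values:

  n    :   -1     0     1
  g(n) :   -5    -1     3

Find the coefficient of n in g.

4

First differences: 4, 4.
Level-1 differences are constant, so g has degree 1.
Fitting a degree-1 polynomial gives g(n) = 4n - 1.
The coefficient of n is 4.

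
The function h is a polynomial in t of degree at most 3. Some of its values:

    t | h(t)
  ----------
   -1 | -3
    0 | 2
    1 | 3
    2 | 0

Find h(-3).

Write h(t) = at³ + bt² + ct + d; the 4 given values yield a linear system in the 4 coefficients.
Solving, the leading coefficient vanishes, and h(t) = -2t² + 3t + 2.
Then h(-3) = -25.

-25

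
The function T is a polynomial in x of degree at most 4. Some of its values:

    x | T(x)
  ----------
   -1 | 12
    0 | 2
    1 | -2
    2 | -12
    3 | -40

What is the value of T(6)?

-352

First differences: -10, -4, -10, -28. Second differences: 6, -6, -18. Third differences: -12, -12.
Level-3 differences are constant, so T has degree 3.
Fitting a degree-3 polynomial gives T(x) = -2x³ + 3x² - 5x + 2.
Then T(6) = -352.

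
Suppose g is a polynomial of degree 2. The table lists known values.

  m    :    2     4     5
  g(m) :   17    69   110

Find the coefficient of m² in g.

5

Write g(m) = am² + bm + c; the 3 given values yield a linear system in the 3 coefficients.
Solving, g(m) = 5m² - 4m + 5.
The coefficient of m² is 5.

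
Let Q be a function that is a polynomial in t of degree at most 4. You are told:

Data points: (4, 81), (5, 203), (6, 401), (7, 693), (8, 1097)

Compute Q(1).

-9

First differences: 122, 198, 292, 404. Second differences: 76, 94, 112. Third differences: 18, 18.
Level-3 differences are constant, so Q has degree 3.
Fitting a degree-3 polynomial gives Q(t) = 3t³ - 7t² + 2t - 7.
Then Q(1) = -9.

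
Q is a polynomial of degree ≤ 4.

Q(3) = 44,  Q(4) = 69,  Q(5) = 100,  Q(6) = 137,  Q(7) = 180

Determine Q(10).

345

First differences: 25, 31, 37, 43. Second differences: 6, 6, 6.
Level-2 differences are constant, so Q has degree 2.
Fitting a degree-2 polynomial gives Q(n) = 3n² + 4n + 5.
Then Q(10) = 345.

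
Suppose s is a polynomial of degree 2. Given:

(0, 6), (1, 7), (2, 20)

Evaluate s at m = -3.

Write s(m) = am² + bm + c; the 3 given values yield a linear system in the 3 coefficients.
Solving, s(m) = 6m² - 5m + 6.
Then s(-3) = 75.

75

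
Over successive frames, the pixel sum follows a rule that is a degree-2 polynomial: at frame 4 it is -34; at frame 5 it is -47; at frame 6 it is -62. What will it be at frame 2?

-14

Write the value at x as Q(x).
Write Q(x) = ax² + bx + c; the 3 given values yield a linear system in the 3 coefficients.
Solving, Q(x) = -x² - 4x - 2.
Then Q(2) = -14.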